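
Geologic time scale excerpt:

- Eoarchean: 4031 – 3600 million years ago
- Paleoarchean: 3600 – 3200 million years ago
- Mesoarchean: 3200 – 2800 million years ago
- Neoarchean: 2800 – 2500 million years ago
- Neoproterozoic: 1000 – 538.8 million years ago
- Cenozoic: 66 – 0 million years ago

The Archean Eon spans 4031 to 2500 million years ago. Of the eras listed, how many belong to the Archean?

4

Eras inside 4031–2500 Ma: Eoarchean, Paleoarchean, Mesoarchean, Neoarchean — 4 in total.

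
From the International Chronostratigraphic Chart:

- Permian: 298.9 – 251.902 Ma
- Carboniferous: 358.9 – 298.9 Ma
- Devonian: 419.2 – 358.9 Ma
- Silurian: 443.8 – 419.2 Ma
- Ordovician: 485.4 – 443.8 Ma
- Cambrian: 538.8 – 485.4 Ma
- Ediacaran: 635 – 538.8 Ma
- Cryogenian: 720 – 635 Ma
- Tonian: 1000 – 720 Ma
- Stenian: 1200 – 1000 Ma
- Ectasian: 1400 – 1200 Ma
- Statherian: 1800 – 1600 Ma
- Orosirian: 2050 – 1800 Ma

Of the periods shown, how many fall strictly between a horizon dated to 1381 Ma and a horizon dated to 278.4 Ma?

9

The older date is 1381 Ma and the younger is 278.4 Ma.
Periods with start < 1381 and end > 278.4 Ma: Stenian (1200–1000), Tonian (1000–720), Cryogenian (720–635), Ediacaran (635–538.8), Cambrian (538.8–485.4), Ordovician (485.4–443.8), Silurian (443.8–419.2), Devonian (419.2–358.9), Carboniferous (358.9–298.9).
That is 9 complete periods.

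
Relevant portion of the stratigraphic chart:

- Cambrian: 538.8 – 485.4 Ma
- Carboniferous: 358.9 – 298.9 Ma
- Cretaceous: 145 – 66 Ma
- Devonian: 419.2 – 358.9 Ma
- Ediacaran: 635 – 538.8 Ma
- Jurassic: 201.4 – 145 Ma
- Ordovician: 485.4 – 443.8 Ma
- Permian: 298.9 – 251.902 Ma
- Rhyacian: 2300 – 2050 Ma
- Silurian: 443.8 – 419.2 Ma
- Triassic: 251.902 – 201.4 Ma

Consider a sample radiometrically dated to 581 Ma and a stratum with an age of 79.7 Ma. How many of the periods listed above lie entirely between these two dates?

8

581 Ma sits inside the Ediacaran (635–538.8) and 79.7 Ma inside the Cretaceous (145–66); neither of those is wholly between the two dates.
The listed periods lying completely between them are Cambrian, Ordovician, Silurian, Devonian, Carboniferous, Permian, Triassic, Jurassic — 8 in all.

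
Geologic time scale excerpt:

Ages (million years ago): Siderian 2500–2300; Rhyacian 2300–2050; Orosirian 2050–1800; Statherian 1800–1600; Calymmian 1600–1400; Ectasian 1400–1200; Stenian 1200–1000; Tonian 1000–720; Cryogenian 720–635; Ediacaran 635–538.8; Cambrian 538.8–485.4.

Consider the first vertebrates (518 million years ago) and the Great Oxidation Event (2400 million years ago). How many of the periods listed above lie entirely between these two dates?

The older date is 2400 Ma and the younger is 518 Ma.
Periods with start < 2400 and end > 518 Ma: Rhyacian (2300–2050), Orosirian (2050–1800), Statherian (1800–1600), Calymmian (1600–1400), Ectasian (1400–1200), Stenian (1200–1000), Tonian (1000–720), Cryogenian (720–635), Ediacaran (635–538.8).
That is 9 complete periods.

9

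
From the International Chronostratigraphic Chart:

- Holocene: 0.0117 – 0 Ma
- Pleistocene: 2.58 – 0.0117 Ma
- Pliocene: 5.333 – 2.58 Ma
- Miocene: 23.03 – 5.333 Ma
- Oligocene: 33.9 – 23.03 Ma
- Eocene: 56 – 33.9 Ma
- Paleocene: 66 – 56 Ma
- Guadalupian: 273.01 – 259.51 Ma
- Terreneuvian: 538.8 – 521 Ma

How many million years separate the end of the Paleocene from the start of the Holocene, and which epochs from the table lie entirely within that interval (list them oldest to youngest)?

The Paleocene closes at 56 Ma and the Holocene opens at 0.0117 Ma, so the interval is 56 − 0.0117 = 55.9883 Myr.
An epoch fits inside if it starts at or after 56 Ma and ends at or before 0.0117 Ma; oldest first that gives Eocene, Oligocene, Miocene, Pliocene, Pleistocene.

55.9883 million years; Eocene, Oligocene, Miocene, Pliocene, Pleistocene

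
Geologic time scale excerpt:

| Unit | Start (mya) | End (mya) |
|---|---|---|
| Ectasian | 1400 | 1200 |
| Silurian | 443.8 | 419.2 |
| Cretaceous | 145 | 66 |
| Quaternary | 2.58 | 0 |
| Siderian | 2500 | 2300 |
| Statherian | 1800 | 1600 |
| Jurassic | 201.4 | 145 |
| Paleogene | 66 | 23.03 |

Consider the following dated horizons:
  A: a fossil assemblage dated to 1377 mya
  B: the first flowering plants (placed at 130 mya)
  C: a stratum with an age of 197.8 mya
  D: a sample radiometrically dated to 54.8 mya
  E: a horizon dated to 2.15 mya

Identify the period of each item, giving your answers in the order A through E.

A: 1377 Ma lies in 1400–1200 Ma, so Ectasian.
B: 130 Ma lies in 145–66 Ma, so Cretaceous.
C: 197.8 Ma lies in 201.4–145 Ma, so Jurassic.
D: 54.8 Ma lies in 66–23.03 Ma, so Paleogene.
E: 2.15 Ma lies in 2.58–0 Ma, so Quaternary.

A — Ectasian; B — Cretaceous; C — Jurassic; D — Paleogene; E — Quaternary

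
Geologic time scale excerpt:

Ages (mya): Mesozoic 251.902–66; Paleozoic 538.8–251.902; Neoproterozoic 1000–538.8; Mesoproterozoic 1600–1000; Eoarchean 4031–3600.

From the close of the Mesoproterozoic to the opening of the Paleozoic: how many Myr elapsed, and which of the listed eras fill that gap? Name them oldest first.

461.2 million years; Neoproterozoic

End of Mesoproterozoic = 1000 Ma; start of Paleozoic = 538.8 Ma.
Gap = 1000 − 538.8 = 461.2 Myr.
Eras wholly inside 1000–538.8 Ma: Neoproterozoic (1000–538.8).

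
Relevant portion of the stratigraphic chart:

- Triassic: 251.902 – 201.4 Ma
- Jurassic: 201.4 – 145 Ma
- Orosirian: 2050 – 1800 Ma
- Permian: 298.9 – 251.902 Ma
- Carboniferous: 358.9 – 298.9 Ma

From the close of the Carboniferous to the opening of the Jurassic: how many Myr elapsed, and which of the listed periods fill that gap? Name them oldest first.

End of Carboniferous = 298.9 Ma; start of Jurassic = 201.4 Ma.
Gap = 298.9 − 201.4 = 97.5 Myr.
Periods wholly inside 298.9–201.4 Ma: Permian (298.9–251.902), Triassic (251.902–201.4).

97.5 million years; Permian, Triassic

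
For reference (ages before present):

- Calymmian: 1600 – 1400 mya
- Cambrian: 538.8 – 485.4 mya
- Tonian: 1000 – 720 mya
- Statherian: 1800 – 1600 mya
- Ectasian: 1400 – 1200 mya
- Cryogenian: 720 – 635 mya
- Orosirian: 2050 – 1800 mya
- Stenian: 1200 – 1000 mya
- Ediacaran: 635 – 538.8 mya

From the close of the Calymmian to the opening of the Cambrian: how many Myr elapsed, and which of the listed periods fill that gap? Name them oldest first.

861.2 million years; Ectasian, Stenian, Tonian, Cryogenian, Ediacaran

The Calymmian closes at 1400 Ma and the Cambrian opens at 538.8 Ma, so the interval is 1400 − 538.8 = 861.2 Myr.
A period fits inside if it starts at or after 1400 Ma and ends at or before 538.8 Ma; oldest first that gives Ectasian, Stenian, Tonian, Cryogenian, Ediacaran.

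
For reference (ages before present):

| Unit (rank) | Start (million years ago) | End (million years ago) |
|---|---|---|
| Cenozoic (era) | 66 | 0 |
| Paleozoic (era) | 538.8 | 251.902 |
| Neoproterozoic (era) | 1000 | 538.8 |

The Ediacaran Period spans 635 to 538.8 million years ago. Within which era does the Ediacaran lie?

Neoproterozoic

The Ediacaran (635–538.8 Ma) lies entirely within 1000–538.8 Ma, the Neoproterozoic Era.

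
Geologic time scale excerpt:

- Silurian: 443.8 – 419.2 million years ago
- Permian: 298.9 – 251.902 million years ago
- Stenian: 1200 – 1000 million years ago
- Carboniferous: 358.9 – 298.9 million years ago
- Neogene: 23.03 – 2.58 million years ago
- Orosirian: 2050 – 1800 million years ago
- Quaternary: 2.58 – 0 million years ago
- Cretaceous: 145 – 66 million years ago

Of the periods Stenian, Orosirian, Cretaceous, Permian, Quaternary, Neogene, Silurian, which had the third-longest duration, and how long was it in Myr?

Start − end for each: Stenian 1200 − 1000 = 200; Orosirian 2050 − 1800 = 250; Cretaceous 145 − 66 = 79; Permian 298.9 − 251.902 = 46.998; Quaternary 2.58 − 0 = 2.58; Neogene 23.03 − 2.58 = 20.45; Silurian 443.8 − 419.2 = 24.6.
Ranking these from longest: Orosirian > Stenian > Cretaceous > Permian > Silurian > Neogene > Quaternary.
Position 3 in that ranking is Cretaceous, which lasted 79 Myr.

Cretaceous, 79 million years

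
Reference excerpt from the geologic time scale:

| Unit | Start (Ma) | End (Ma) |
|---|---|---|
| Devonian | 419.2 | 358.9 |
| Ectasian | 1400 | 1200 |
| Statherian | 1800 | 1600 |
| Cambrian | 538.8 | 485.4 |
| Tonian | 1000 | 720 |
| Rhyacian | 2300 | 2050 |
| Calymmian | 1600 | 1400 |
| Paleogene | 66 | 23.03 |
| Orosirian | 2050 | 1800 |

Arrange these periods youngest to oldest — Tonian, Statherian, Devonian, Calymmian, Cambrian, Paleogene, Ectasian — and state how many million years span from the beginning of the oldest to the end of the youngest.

Paleogene, Devonian, Cambrian, Tonian, Ectasian, Calymmian, Statherian; total span 1776.97 Myr

From the excerpt: Tonian 1000–720; Statherian 1800–1600; Devonian 419.2–358.9; Calymmian 1600–1400; Cambrian 538.8–485.4; Paleogene 66–23.03; Ectasian 1400–1200 (Ma).
Larger Ma is earlier, so the oldest is Statherian and the youngest is Paleogene; youngest to oldest: Paleogene, Devonian, Cambrian, Tonian, Ectasian, Calymmian, Statherian.
Oldest start 1800 minus youngest end 23.03 gives 1776.97 Myr overall.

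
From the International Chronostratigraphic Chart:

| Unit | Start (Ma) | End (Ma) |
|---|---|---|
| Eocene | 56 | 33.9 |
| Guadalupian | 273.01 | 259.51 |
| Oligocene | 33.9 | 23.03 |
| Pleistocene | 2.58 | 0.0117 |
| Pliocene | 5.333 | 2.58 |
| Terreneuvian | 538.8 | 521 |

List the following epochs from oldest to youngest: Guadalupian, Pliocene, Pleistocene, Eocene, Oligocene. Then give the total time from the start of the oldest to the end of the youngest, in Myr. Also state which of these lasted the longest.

From the excerpt: Guadalupian 273.01–259.51; Pliocene 5.333–2.58; Pleistocene 2.58–0.0117; Eocene 56–33.9; Oligocene 33.9–23.03 (Ma).
Larger Ma is earlier, so the oldest is Guadalupian and the youngest is Pleistocene; oldest to youngest: Guadalupian, Eocene, Oligocene, Pliocene, Pleistocene.
Oldest start 273.01 minus youngest end 0.0117 gives 272.9983 Myr overall.
Individual lengths (start − end): Guadalupian 13.5; Pliocene 2.753; Oligocene 10.87; Eocene 22.1; Pleistocene 2.5683. The largest is Eocene at 22.1 Myr.

Guadalupian, Eocene, Oligocene, Pliocene, Pleistocene; total span 272.9983 Myr; longest is Eocene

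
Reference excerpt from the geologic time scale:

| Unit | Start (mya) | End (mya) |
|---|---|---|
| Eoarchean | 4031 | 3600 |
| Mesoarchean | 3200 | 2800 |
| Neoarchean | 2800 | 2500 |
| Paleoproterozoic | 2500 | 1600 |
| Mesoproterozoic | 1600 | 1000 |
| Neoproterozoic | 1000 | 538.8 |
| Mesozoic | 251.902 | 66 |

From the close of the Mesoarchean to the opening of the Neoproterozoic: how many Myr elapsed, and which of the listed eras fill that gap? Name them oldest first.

1800 million years; Neoarchean, Paleoproterozoic, Mesoproterozoic

The Mesoarchean closes at 2800 Ma and the Neoproterozoic opens at 1000 Ma, so the interval is 2800 − 1000 = 1800 Myr.
An era fits inside if it starts at or after 2800 Ma and ends at or before 1000 Ma; oldest first that gives Neoarchean, Paleoproterozoic, Mesoproterozoic.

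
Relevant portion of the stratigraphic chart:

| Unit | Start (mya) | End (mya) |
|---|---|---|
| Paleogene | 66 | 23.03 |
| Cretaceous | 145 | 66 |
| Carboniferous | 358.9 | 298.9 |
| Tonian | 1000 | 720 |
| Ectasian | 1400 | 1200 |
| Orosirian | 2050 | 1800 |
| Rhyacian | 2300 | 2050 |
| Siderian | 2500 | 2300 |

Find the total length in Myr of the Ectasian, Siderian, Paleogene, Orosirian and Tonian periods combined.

972.97 million years

Duration is start − end for each: (1400 − 1200) + (2500 − 2300) + (66 − 23.03) + (2050 − 1800) + (1000 − 720).
That is 200 + 200 + 42.97 + 250 + 280, which totals 972.97 million years.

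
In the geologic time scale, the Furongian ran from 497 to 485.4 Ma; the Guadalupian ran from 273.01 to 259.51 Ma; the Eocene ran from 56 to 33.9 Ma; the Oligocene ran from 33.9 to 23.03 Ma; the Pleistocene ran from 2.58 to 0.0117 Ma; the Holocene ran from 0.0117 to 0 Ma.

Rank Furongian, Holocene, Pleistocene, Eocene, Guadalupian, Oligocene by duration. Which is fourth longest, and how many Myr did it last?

Durations: Furongian 11.6; Holocene 0.0117; Pleistocene 2.5683; Eocene 22.1; Guadalupian 13.5; Oligocene 10.87 Myr.
Sorted longest-first: Eocene (22.1), Guadalupian (13.5), Furongian (11.6), Oligocene (10.87), Pleistocene (2.5683), Holocene (0.0117).
The fourth longest is Oligocene at 10.87 Myr.

Oligocene, 10.87 million years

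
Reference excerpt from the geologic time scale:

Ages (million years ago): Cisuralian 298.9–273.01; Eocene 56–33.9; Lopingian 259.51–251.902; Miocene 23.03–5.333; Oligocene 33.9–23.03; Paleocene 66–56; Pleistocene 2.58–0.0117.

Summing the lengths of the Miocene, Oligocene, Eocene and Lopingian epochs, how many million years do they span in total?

Duration is start − end for each: (23.03 − 5.333) + (33.9 − 23.03) + (56 − 33.9) + (259.51 − 251.902).
That is 17.697 + 10.87 + 22.1 + 7.608, which totals 58.275 million years.

58.275 million years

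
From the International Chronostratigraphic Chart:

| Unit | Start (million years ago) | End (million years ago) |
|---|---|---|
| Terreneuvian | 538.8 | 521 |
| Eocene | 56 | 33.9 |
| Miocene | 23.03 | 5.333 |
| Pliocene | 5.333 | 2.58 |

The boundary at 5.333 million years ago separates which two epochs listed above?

The Miocene ends at 5.333 million years ago and the Pliocene begins at 5.333 million years ago, so they share that boundary.

Miocene and Pliocene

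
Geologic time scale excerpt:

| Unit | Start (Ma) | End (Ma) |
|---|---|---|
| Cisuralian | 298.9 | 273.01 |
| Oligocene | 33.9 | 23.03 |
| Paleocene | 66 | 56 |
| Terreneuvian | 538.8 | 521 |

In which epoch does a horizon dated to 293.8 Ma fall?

293.8 Ma lies between 298.9 and 273.01 Ma, so it falls in the Cisuralian.

Cisuralian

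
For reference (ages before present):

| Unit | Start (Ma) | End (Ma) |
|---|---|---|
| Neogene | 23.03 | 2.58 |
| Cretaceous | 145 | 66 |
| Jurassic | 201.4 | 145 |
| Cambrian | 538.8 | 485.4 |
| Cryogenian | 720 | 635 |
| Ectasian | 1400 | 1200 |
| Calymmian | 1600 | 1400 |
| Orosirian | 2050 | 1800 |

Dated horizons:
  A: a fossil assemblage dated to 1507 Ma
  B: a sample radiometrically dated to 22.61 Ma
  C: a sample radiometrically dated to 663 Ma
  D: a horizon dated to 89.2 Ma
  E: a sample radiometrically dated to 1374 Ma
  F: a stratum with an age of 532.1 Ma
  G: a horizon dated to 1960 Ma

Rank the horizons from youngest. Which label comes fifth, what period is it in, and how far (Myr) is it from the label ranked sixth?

E, in the Ectasian; 133 million years to A

Smaller Ma means younger, so youngest first: B 22.61 < D 89.2 < F 532.1 < C 663 < E 1374 < A 1507 < G 1960.
Counting 5 along gives E (1374 Ma); the excerpt puts that inside the Ectasian, 1400–1200 Ma.
Next in line is A (1507 Ma), and 1507 − 1374 = 133 Myr.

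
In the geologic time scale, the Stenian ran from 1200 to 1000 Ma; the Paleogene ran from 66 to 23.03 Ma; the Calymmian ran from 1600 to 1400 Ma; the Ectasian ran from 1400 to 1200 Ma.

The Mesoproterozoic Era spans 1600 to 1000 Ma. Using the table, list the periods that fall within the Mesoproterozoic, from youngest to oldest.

Stenian, Ectasian, Calymmian

Periods with both bounds inside 1600–1000 Ma: Stenian (1200–1000), Ectasian (1400–1200), Calymmian (1600–1400).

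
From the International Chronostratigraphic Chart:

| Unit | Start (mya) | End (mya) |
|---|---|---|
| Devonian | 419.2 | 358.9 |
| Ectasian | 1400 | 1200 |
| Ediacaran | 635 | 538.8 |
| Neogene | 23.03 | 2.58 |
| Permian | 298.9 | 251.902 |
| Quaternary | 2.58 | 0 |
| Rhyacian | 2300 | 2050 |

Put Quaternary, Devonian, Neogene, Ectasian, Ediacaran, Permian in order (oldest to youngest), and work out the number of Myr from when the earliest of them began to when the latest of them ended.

Ectasian → Ediacaran → Devonian → Permian → Neogene → Quaternary; total span 1400 Myr

From the excerpt: Quaternary 2.58–0; Devonian 419.2–358.9; Neogene 23.03–2.58; Ectasian 1400–1200; Ediacaran 635–538.8; Permian 298.9–251.902 (Ma).
Larger Ma is earlier, so the oldest is Ectasian and the youngest is Quaternary; oldest to youngest: Ectasian, Ediacaran, Devonian, Permian, Neogene, Quaternary.
Oldest start 1400 minus youngest end 0 gives 1400 Myr overall.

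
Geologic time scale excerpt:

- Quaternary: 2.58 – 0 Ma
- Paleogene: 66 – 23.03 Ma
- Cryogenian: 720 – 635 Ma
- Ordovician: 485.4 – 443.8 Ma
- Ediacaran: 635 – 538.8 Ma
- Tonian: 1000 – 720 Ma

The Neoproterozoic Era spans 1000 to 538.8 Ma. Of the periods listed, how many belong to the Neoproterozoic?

Periods inside 1000–538.8 Ma: Tonian, Cryogenian, Ediacaran — 3 in total.

3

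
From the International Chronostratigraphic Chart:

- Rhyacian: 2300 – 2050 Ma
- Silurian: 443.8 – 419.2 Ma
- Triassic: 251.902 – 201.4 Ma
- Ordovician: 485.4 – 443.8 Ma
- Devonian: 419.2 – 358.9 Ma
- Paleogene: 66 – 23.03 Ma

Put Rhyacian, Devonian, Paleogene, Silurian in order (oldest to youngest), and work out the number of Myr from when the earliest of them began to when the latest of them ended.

From the excerpt: Rhyacian 2300–2050; Devonian 419.2–358.9; Paleogene 66–23.03; Silurian 443.8–419.2 (Ma).
Larger Ma is earlier, so the oldest is Rhyacian and the youngest is Paleogene; oldest to youngest: Rhyacian, Silurian, Devonian, Paleogene.
Oldest start 2300 minus youngest end 23.03 gives 2276.97 Myr overall.

Rhyacian → Silurian → Devonian → Paleogene; total span 2276.97 Myr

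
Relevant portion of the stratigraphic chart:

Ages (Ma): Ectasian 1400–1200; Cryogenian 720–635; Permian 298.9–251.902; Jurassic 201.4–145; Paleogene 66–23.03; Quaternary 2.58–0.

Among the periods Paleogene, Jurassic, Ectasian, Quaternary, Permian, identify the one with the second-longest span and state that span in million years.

Jurassic, 56.4 million years

Start − end for each: Paleogene 66 − 23.03 = 42.97; Jurassic 201.4 − 145 = 56.4; Ectasian 1400 − 1200 = 200; Quaternary 2.58 − 0 = 2.58; Permian 298.9 − 251.902 = 46.998.
Ranking these from longest: Ectasian > Jurassic > Permian > Paleogene > Quaternary.
Position 2 in that ranking is Jurassic, which lasted 56.4 Myr.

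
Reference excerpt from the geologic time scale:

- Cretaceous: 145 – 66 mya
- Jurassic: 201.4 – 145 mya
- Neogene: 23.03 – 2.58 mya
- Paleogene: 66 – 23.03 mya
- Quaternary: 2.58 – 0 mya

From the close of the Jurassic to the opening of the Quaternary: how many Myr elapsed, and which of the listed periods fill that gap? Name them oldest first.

The Jurassic closes at 145 Ma and the Quaternary opens at 2.58 Ma, so the interval is 145 − 2.58 = 142.42 Myr.
A period fits inside if it starts at or after 145 Ma and ends at or before 2.58 Ma; oldest first that gives Cretaceous, Paleogene, Neogene.

142.42 million years; Cretaceous, Paleogene, Neogene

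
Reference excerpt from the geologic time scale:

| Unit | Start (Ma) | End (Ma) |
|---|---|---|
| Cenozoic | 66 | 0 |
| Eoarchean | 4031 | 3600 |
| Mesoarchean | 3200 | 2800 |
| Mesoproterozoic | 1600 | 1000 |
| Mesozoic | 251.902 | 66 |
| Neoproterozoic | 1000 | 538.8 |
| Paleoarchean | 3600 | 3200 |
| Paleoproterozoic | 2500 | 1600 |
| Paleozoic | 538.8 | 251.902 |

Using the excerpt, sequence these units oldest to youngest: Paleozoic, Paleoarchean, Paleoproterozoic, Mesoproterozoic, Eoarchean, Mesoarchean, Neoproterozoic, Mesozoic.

Eoarchean → Paleoarchean → Mesoarchean → Paleoproterozoic → Mesoproterozoic → Neoproterozoic → Paleozoic → Mesozoic

Sorting by start age (descending Ma, since larger Ma = older): Eoarchean began 4031, Paleoarchean began 3600, Mesoarchean began 3200, Paleoproterozoic began 2500, Mesoproterozoic began 1600, Neoproterozoic began 1000, Paleozoic began 538.8, Mesozoic began 251.902.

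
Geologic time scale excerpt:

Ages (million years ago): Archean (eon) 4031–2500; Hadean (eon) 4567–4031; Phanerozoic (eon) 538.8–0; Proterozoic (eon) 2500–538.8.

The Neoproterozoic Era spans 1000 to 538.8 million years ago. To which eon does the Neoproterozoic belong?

The Neoproterozoic (1000–538.8 Ma) lies entirely within 2500–538.8 Ma, the Proterozoic Eon.

Proterozoic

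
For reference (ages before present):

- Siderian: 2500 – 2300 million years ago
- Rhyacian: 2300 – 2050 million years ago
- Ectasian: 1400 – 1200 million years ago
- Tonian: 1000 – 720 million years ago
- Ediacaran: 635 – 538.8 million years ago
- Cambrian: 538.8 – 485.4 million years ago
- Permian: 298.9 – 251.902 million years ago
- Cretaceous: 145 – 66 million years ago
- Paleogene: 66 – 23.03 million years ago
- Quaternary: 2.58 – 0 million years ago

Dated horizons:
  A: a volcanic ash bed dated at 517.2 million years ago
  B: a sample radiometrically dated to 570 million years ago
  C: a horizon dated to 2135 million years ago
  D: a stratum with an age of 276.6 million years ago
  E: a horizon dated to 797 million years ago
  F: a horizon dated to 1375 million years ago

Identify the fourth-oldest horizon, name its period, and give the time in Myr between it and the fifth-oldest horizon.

B, in the Ediacaran; 52.8 million years to A

Sorted oldest-first by Ma: C (2135), F (1375), E (797), B (570), A (517.2), D (276.6).
The fourth oldest is B at 570 Ma, which lies in 635–538.8 Ma: the Ediacaran.
The fifth oldest is A at 517.2 Ma; separation = |570 − 517.2| = 52.8 Myr.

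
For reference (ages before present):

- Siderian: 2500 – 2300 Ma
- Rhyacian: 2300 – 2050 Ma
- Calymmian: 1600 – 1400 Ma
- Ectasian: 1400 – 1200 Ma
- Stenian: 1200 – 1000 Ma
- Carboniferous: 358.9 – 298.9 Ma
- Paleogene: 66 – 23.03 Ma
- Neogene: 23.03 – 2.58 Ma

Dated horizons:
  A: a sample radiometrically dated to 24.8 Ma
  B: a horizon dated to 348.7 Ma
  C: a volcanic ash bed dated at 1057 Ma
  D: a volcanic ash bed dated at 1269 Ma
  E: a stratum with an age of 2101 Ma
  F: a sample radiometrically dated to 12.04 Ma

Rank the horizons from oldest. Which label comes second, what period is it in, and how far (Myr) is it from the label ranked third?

D, in the Ectasian; 212 million years to C

Sorted oldest-first by Ma: E (2101), D (1269), C (1057), B (348.7), A (24.8), F (12.04).
The second oldest is D at 1269 Ma, which lies in 1400–1200 Ma: the Ectasian.
The third oldest is C at 1057 Ma; separation = |1269 − 1057| = 212 Myr.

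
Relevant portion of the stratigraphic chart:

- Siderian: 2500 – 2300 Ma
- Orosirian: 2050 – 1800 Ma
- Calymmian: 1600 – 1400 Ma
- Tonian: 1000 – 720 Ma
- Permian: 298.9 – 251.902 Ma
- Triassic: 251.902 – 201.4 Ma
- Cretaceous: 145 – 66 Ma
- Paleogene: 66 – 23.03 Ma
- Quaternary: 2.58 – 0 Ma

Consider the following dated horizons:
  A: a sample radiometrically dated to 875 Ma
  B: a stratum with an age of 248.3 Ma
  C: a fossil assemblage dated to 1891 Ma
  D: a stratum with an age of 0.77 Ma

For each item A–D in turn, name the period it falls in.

A: 875 Ma lies in 1000–720 Ma, so Tonian.
B: 248.3 Ma lies in 251.902–201.4 Ma, so Triassic.
C: 1891 Ma lies in 2050–1800 Ma, so Orosirian.
D: 0.77 Ma lies in 2.58–0 Ma, so Quaternary.

A — Tonian; B — Triassic; C — Orosirian; D — Quaternary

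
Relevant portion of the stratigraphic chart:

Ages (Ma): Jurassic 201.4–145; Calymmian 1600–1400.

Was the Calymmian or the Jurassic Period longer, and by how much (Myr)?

Calymmian: 1600 − 1400 = 200 Myr.
Jurassic: 201.4 − 145 = 56.4 Myr.
Difference: 200 − 56.4 = 143.6 Myr, so the Calymmian was longer.

Calymmian, by 143.6 million years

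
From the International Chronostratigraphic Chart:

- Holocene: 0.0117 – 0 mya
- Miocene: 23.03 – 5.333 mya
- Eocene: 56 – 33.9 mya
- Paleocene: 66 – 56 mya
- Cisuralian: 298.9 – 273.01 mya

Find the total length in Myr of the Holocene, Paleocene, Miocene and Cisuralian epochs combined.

Each duration: Holocene = 0.0117; Paleocene = 10; Miocene = 17.697; Cisuralian = 25.89.
Sum: 0.0117 + 10 + 17.697 + 25.89 = 53.5987 Myr.

53.5987 million years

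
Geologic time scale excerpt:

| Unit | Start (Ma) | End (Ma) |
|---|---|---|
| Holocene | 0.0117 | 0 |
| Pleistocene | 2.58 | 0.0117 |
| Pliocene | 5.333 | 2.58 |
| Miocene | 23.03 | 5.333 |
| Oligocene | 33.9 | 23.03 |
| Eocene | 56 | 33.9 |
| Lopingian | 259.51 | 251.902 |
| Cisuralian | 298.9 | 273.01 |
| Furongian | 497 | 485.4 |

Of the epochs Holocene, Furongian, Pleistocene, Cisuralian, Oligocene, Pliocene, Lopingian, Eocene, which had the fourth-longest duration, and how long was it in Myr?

Oligocene, 10.87 million years

Start − end for each: Holocene 0.0117 − 0 = 0.0117; Furongian 497 − 485.4 = 11.6; Pleistocene 2.58 − 0.0117 = 2.5683; Cisuralian 298.9 − 273.01 = 25.89; Oligocene 33.9 − 23.03 = 10.87; Pliocene 5.333 − 2.58 = 2.753; Lopingian 259.51 − 251.902 = 7.608; Eocene 56 − 33.9 = 22.1.
Ranking these from longest: Cisuralian > Eocene > Furongian > Oligocene > Lopingian > Pliocene > Pleistocene > Holocene.
Position 4 in that ranking is Oligocene, which lasted 10.87 Myr.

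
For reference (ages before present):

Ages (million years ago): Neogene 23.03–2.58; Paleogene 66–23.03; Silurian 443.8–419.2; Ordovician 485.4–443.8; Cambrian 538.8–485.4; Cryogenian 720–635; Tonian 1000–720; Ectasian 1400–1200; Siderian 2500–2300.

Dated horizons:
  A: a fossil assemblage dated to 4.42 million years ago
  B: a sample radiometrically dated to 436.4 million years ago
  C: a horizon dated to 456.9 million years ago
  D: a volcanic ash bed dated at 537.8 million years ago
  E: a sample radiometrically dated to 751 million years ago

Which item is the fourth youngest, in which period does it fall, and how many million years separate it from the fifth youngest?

Sorted youngest-first by Ma: A (4.42), B (436.4), C (456.9), D (537.8), E (751).
The fourth youngest is D at 537.8 Ma, which lies in 538.8–485.4 Ma: the Cambrian.
The fifth youngest is E at 751 Ma; separation = |537.8 − 751| = 213.2 Myr.

D, in the Cambrian; 213.2 million years to E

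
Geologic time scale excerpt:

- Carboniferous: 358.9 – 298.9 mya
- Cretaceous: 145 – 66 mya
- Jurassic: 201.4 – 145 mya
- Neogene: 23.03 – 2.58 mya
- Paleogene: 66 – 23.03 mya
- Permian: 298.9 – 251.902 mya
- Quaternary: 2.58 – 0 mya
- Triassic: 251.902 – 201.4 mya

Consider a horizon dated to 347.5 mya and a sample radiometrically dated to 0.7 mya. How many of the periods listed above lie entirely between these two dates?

347.5 Ma sits inside the Carboniferous (358.9–298.9) and 0.7 Ma inside the Quaternary (2.58–0); neither of those is wholly between the two dates.
The listed periods lying completely between them are Permian, Triassic, Jurassic, Cretaceous, Paleogene, Neogene — 6 in all.

6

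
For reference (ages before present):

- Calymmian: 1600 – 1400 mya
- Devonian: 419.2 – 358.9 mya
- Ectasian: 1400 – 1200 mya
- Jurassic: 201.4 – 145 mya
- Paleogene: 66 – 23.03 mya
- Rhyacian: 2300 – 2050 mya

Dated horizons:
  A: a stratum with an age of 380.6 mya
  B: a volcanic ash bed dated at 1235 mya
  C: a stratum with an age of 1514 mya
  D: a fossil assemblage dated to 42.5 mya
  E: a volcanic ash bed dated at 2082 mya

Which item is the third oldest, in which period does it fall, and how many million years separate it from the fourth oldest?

B, in the Ectasian; 854.4 million years to A

Larger Ma means older, so oldest first: E 2082 > C 1514 > B 1235 > A 380.6 > D 42.5.
Counting 3 along gives B (1235 Ma); the excerpt puts that inside the Ectasian, 1400–1200 Ma.
Next in line is A (380.6 Ma), and 1235 − 380.6 = 854.4 Myr.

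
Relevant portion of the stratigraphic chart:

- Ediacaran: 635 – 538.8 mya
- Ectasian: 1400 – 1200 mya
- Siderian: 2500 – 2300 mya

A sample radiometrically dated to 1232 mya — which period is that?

1232 Ma lies between 1400 and 1200 Ma, so it falls in the Ectasian.

Ectasian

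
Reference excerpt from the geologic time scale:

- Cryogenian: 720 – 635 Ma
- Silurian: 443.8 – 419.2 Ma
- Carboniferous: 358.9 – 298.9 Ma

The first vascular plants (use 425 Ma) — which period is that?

Silurian

425 Ma lies between 443.8 and 419.2 Ma, so it falls in the Silurian.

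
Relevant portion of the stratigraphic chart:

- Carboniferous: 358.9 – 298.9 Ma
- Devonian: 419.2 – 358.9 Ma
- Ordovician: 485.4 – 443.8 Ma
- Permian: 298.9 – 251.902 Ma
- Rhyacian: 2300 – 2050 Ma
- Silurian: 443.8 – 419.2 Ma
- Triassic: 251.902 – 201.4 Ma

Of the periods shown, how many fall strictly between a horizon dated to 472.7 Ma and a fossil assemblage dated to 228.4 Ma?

4

The older date is 472.7 Ma and the younger is 228.4 Ma.
Periods with start < 472.7 and end > 228.4 Ma: Silurian (443.8–419.2), Devonian (419.2–358.9), Carboniferous (358.9–298.9), Permian (298.9–251.902).
That is 4 complete periods.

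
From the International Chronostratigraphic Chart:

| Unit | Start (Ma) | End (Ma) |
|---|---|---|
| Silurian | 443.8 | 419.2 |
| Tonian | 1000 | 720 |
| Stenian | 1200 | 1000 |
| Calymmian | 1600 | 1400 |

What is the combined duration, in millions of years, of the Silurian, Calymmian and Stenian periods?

Duration is start − end for each: (443.8 − 419.2) + (1600 − 1400) + (1200 − 1000).
That is 24.6 + 200 + 200, which totals 424.6 million years.

424.6 million years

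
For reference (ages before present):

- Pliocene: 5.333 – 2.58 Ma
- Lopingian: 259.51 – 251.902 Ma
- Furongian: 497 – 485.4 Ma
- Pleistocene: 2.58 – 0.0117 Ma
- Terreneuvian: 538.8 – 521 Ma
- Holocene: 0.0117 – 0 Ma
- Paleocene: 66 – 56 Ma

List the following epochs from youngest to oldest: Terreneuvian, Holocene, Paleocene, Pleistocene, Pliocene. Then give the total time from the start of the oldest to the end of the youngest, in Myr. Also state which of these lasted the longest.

From the excerpt: Terreneuvian 538.8–521; Holocene 0.0117–0; Paleocene 66–56; Pleistocene 2.58–0.0117; Pliocene 5.333–2.58 (Ma).
Larger Ma is earlier, so the oldest is Terreneuvian and the youngest is Holocene; youngest to oldest: Holocene, Pleistocene, Pliocene, Paleocene, Terreneuvian.
Oldest start 538.8 minus youngest end 0 gives 538.8 Myr overall.
Individual lengths (start − end): Holocene 0.0117; Pliocene 2.753; Pleistocene 2.5683; Terreneuvian 17.8; Paleocene 10. The largest is Terreneuvian at 17.8 Myr.

Holocene, Pleistocene, Pliocene, Paleocene, Terreneuvian; total span 538.8 Myr; longest is Terreneuvian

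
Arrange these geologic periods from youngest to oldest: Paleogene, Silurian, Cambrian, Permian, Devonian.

Paleogene, Permian, Devonian, Silurian, Cambrian

Group by era (each group listed oldest first) — Paleozoic: Cambrian, Silurian, Devonian, Permian; Cenozoic: Paleogene. The eras run Paleozoic → Mesozoic → Cenozoic. Concatenating the groups in that era order and then reversing gives youngest to oldest.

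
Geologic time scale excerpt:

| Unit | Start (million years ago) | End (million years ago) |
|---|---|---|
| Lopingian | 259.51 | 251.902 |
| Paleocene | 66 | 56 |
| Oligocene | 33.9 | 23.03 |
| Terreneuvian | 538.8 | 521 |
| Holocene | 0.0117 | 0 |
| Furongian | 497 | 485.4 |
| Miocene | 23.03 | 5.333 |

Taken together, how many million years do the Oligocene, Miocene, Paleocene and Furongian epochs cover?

Each duration: Oligocene = 10.87; Miocene = 17.697; Paleocene = 10; Furongian = 11.6.
Sum: 10.87 + 17.697 + 10 + 11.6 = 50.167 Myr.

50.167 million years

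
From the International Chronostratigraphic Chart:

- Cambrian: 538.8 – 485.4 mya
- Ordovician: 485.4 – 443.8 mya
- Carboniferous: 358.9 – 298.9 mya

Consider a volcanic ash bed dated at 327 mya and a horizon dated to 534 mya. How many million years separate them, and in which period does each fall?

Elapsed time: 534 − 327 = 207 Myr.
327 Ma lies within 358.9–298.9 Ma: Carboniferous.
534 Ma lies within 538.8–485.4 Ma: Cambrian.

207 million years apart; the first in the Carboniferous, the second in the Cambrian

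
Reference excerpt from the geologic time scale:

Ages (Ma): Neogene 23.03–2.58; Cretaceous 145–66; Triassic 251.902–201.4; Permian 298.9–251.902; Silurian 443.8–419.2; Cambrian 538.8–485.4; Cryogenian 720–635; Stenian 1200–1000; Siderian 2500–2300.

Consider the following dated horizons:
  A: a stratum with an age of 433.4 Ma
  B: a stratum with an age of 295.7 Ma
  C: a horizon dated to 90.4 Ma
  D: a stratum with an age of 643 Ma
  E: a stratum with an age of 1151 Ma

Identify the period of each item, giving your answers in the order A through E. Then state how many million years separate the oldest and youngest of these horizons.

A: 433.4 Ma lies in 443.8–419.2 Ma, so Silurian.
B: 295.7 Ma lies in 298.9–251.902 Ma, so Permian.
C: 90.4 Ma lies in 145–66 Ma, so Cretaceous.
D: 643 Ma lies in 720–635 Ma, so Cryogenian.
E: 1151 Ma lies in 1200–1000 Ma, so Stenian.
Oldest = 1151 Ma, youngest = 90.4 Ma → span 1060.6 Myr.

A — Silurian; B — Permian; C — Cretaceous; D — Cryogenian; E — Stenian; span 1060.6 million years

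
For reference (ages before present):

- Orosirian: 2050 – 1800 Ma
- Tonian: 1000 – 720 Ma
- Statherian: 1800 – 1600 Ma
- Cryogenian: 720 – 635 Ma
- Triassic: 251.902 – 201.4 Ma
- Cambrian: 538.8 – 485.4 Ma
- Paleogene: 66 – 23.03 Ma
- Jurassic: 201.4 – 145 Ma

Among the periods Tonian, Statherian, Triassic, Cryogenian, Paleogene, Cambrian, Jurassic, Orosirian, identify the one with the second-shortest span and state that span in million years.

Triassic, 50.502 million years

Durations: Tonian 280; Statherian 200; Triassic 50.502; Cryogenian 85; Paleogene 42.97; Cambrian 53.4; Jurassic 56.4; Orosirian 250 Myr.
Sorted shortest-first: Paleogene (42.97), Triassic (50.502), Cambrian (53.4), Jurassic (56.4), Cryogenian (85), Statherian (200), Orosirian (250), Tonian (280).
The second shortest is Triassic at 50.502 Myr.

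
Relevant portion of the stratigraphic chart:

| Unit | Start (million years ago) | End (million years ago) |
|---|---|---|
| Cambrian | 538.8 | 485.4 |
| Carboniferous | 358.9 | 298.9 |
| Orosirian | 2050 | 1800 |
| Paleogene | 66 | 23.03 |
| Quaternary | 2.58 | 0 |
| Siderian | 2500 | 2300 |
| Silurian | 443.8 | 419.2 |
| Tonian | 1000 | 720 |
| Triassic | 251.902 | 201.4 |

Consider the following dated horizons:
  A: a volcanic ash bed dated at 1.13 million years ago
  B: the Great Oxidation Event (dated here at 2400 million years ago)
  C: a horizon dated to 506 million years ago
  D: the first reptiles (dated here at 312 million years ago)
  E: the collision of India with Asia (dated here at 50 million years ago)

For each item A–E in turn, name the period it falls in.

A: 1.13 Ma lies in 2.58–0 Ma, so Quaternary.
B: 2400 Ma lies in 2500–2300 Ma, so Siderian.
C: 506 Ma lies in 538.8–485.4 Ma, so Cambrian.
D: 312 Ma lies in 358.9–298.9 Ma, so Carboniferous.
E: 50 Ma lies in 66–23.03 Ma, so Paleogene.

A — Quaternary; B — Siderian; C — Cambrian; D — Carboniferous; E — Paleogene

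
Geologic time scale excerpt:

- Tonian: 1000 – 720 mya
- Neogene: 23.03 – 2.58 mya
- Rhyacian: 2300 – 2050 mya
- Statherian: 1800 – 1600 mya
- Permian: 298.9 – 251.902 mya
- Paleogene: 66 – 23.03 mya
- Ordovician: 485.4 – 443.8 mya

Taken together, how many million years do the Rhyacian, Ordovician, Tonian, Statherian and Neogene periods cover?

792.05 million years

Each duration: Rhyacian = 250; Ordovician = 41.6; Tonian = 280; Statherian = 200; Neogene = 20.45.
Sum: 250 + 41.6 + 280 + 200 + 20.45 = 792.05 Myr.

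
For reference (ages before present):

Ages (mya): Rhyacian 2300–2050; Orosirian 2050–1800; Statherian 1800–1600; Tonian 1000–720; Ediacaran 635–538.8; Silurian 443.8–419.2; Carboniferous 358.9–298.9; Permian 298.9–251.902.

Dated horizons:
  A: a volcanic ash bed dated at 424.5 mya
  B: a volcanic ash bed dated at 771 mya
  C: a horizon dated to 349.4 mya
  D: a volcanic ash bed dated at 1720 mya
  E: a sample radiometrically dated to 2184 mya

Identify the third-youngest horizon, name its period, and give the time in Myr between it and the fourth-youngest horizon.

B, in the Tonian; 949 million years to D

Smaller Ma means younger, so youngest first: C 349.4 < A 424.5 < B 771 < D 1720 < E 2184.
Counting 3 along gives B (771 Ma); the excerpt puts that inside the Tonian, 1000–720 Ma.
Next in line is D (1720 Ma), and 1720 − 771 = 949 Myr.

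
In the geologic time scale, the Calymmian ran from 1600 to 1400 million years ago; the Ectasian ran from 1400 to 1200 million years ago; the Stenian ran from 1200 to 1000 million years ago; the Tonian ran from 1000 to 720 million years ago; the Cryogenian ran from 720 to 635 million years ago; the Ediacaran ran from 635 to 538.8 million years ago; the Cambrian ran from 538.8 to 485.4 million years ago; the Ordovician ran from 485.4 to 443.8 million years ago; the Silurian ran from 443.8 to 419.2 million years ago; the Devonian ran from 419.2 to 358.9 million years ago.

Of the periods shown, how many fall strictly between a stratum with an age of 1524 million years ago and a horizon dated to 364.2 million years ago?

8

The older date is 1524 Ma and the younger is 364.2 Ma.
Periods with start < 1524 and end > 364.2 Ma: Ectasian (1400–1200), Stenian (1200–1000), Tonian (1000–720), Cryogenian (720–635), Ediacaran (635–538.8), Cambrian (538.8–485.4), Ordovician (485.4–443.8), Silurian (443.8–419.2).
That is 8 complete periods.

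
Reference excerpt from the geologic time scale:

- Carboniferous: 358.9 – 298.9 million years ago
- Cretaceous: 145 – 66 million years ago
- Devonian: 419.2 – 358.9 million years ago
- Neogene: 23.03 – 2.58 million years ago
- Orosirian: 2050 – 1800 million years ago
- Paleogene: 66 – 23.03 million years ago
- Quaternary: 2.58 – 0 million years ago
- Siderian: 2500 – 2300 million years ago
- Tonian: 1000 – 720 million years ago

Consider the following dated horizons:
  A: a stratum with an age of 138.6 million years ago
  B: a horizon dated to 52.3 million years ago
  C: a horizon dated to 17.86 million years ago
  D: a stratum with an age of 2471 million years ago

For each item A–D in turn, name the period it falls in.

Match each age against the start–end ranges in the excerpt: A = 138.6 Ma → Cretaceous (145–66); B = 52.3 Ma → Paleogene (66–23.03); C = 17.86 Ma → Neogene (23.03–2.58); D = 2471 Ma → Siderian (2500–2300).

A — Cretaceous; B — Paleogene; C — Neogene; D — Siderian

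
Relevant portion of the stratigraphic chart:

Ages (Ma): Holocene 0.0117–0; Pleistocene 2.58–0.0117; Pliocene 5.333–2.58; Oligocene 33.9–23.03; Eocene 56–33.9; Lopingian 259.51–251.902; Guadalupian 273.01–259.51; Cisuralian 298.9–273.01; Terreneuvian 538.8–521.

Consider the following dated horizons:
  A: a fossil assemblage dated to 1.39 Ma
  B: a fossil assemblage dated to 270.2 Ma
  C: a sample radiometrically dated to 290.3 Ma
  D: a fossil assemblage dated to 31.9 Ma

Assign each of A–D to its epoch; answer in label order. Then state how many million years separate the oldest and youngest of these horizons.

A — Pleistocene; B — Guadalupian; C — Cisuralian; D — Oligocene; span 288.91 million years

Match each age against the start–end ranges in the excerpt: A = 1.39 Ma → Pleistocene (2.58–0.0117); B = 270.2 Ma → Guadalupian (273.01–259.51); C = 290.3 Ma → Cisuralian (298.9–273.01); D = 31.9 Ma → Oligocene (33.9–23.03).
The largest age is 290.3 Ma and the smallest is 1.39 Ma; their difference is 288.91 Myr.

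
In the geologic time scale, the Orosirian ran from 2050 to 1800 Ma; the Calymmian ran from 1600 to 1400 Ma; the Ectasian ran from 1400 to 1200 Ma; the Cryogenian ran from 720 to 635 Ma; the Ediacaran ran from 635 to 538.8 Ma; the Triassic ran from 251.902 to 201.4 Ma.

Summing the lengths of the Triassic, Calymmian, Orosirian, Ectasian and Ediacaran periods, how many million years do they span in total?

796.702 million years

Each duration: Triassic = 50.502; Calymmian = 200; Orosirian = 250; Ectasian = 200; Ediacaran = 96.2.
Sum: 50.502 + 200 + 250 + 200 + 96.2 = 796.702 Myr.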